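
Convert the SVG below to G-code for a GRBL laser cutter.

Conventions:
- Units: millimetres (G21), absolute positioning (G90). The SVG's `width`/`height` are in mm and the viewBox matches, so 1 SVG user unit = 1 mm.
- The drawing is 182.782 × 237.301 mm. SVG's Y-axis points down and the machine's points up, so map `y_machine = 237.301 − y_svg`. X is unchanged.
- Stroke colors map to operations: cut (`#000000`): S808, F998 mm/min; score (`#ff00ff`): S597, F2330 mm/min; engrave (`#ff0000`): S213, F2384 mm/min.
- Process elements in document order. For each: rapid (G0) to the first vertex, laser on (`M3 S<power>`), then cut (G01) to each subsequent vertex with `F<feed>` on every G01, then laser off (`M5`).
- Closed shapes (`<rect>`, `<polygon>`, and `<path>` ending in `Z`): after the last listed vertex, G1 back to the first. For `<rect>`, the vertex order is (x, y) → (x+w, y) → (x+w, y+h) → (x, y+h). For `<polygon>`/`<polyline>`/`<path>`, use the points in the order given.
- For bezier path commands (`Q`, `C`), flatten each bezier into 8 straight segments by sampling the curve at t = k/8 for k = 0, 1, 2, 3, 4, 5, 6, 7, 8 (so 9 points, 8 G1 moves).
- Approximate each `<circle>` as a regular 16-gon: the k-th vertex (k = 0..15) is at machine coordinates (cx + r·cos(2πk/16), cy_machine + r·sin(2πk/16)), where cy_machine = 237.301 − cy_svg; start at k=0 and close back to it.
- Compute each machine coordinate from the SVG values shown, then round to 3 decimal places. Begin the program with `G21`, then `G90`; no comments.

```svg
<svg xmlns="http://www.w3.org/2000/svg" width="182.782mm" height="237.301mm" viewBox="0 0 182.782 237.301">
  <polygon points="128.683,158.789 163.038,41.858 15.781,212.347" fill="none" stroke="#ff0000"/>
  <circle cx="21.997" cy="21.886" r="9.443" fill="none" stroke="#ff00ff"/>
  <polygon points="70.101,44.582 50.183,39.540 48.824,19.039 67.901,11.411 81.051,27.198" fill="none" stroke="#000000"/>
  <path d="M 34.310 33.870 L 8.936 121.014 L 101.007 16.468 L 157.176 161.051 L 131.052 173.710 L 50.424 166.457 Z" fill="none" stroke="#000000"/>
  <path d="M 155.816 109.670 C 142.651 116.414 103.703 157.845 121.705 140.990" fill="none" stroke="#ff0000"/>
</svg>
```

viewBox `0 0 182.782 237.301` with mm width/height → 1 unit = 1 mm. Flip: y_m = 237.301 − y_svg.

**Shape 1** — `<polygon>` closed polygon, stroke `#ff0000` → engrave (S213, F2384). Machine vertices: (128.683,78.512) → (163.038,195.443) → (15.781,24.954) → (128.683,78.512). Closed: final G1 returns to the first vertex.

**Shape 2** — `<circle>` circle, stroke `#ff00ff` → score (S597, F2330). Machine vertices: (31.440,215.415) → (30.721,219.029) → (28.674,222.092) → (25.611,224.139) → (21.997,224.858) → (18.383,224.139) → (15.320,222.092) → (13.273,219.029) → (12.554,215.415) → (13.273,211.801) → (15.320,208.738) → (18.383,206.691) → (21.997,205.972) → (25.611,206.691) → (28.674,208.738) → (30.721,211.801) → (31.440,215.415). Closed: final G1 returns to the first vertex.

**Shape 3** — `<polygon>` regular polygon, stroke `#000000` → cut (S808, F998). Machine vertices: (70.101,192.719) → (50.183,197.761) → (48.824,218.262) → (67.901,225.890) → (81.051,210.103) → (70.101,192.719). Closed: final G1 returns to the first vertex.

**Shape 4** — `<path>` closed polygon, stroke `#000000` → cut (S808, F998). Machine vertices: (34.310,203.431) → (8.936,116.287) → (101.007,220.833) → (157.176,76.250) → (131.052,63.591) → (50.424,70.844) → (34.310,203.431). Closed: final G1 returns to the first vertex.

**Shape 5** — `<path>` cubic bezier, stroke `#ff0000` → engrave (S213, F2384). Control points (SVG): P0=(155.816,109.670), P1=(142.651,116.414), P2=(103.703,157.845), P3=(121.705,140.990); sampled at t=k/8. Machine vertices: (155.816,127.631) → (149.832,123.658) → (142.401,117.522) → (134.491,110.313) → (127.073,103.121) → (121.116,97.036) → (117.589,93.146) → (117.462,92.541) → (121.705,96.311). Open path.

G21
G90
G0 X128.683 Y78.512
M3 S213
G01 X163.038 Y195.443 F2384
G01 X15.781 Y24.954 F2384
G01 X128.683 Y78.512 F2384
M5
G0 X31.440 Y215.415
M3 S597
G01 X30.721 Y219.029 F2330
G01 X28.674 Y222.092 F2330
G01 X25.611 Y224.139 F2330
G01 X21.997 Y224.858 F2330
G01 X18.383 Y224.139 F2330
G01 X15.320 Y222.092 F2330
G01 X13.273 Y219.029 F2330
G01 X12.554 Y215.415 F2330
G01 X13.273 Y211.801 F2330
G01 X15.320 Y208.738 F2330
G01 X18.383 Y206.691 F2330
G01 X21.997 Y205.972 F2330
G01 X25.611 Y206.691 F2330
G01 X28.674 Y208.738 F2330
G01 X30.721 Y211.801 F2330
G01 X31.440 Y215.415 F2330
M5
G0 X70.101 Y192.719
M3 S808
G01 X50.183 Y197.761 F998
G01 X48.824 Y218.262 F998
G01 X67.901 Y225.890 F998
G01 X81.051 Y210.103 F998
G01 X70.101 Y192.719 F998
M5
G0 X34.310 Y203.431
M3 S808
G01 X8.936 Y116.287 F998
G01 X101.007 Y220.833 F998
G01 X157.176 Y76.250 F998
G01 X131.052 Y63.591 F998
G01 X50.424 Y70.844 F998
G01 X34.310 Y203.431 F998
M5
G0 X155.816 Y127.631
M3 S213
G01 X149.832 Y123.658 F2384
G01 X142.401 Y117.522 F2384
G01 X134.491 Y110.313 F2384
G01 X127.073 Y103.121 F2384
G01 X121.116 Y97.036 F2384
G01 X117.589 Y93.146 F2384
G01 X117.462 Y92.541 F2384
G01 X121.705 Y96.311 F2384
M5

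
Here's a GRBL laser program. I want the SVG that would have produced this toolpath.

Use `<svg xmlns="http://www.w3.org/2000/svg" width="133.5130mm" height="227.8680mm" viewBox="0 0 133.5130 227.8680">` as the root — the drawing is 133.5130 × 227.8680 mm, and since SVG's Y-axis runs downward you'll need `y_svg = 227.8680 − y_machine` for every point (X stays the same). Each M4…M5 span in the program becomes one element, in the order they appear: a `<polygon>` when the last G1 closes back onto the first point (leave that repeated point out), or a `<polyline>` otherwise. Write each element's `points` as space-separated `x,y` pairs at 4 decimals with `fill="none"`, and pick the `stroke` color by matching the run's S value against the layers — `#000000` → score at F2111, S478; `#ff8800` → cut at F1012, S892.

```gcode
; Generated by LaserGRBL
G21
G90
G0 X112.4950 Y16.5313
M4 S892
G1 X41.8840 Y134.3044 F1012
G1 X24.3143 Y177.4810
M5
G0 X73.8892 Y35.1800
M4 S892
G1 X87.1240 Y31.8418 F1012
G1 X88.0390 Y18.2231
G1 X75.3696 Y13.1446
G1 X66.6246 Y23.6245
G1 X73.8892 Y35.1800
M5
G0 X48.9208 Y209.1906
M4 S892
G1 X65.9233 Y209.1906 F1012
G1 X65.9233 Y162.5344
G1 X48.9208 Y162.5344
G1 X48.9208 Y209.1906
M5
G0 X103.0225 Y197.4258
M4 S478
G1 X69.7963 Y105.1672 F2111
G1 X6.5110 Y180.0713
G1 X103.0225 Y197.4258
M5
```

Machine Y-up, SVG Y-down with viewBox height 227.8680, so y_svg = 227.8680 − y_machine; X carries over.

Run 1: power S892 maps to stroke `#ff8800` (cut). The run is open, so emit a `<polyline>` with points (Y-flipped): 112.4950,211.3367 41.8840,93.5636 24.3143,50.3870.

Run 2: S892 ⇒ cut layer `#ff8800`. The run returns to its start, so emit a `<polygon>` with points (Y-flipped): 73.8892,192.6880 87.1240,196.0262 88.0390,209.6449 75.3696,214.7234 66.6246,204.2435.

Run 3: S892 ⇒ cut layer `#ff8800`. The run returns to its start, so emit a `<polygon>` with points (Y-flipped): 48.9208,18.6774 65.9233,18.6774 65.9233,65.3336 48.9208,65.3336.

Run 4: S478 ⇒ score layer `#000000`. The run returns to its start, so emit a `<polygon>` with points (Y-flipped): 103.0225,30.4422 69.7963,122.7008 6.5110,47.7967.

<svg xmlns="http://www.w3.org/2000/svg" width="133.5130mm" height="227.8680mm" viewBox="0 0 133.5130 227.8680">
  <polyline points="112.4950,211.3367 41.8840,93.5636 24.3143,50.3870" fill="none" stroke="#ff8800"/>
  <polygon points="73.8892,192.6880 87.1240,196.0262 88.0390,209.6449 75.3696,214.7234 66.6246,204.2435" fill="none" stroke="#ff8800"/>
  <polygon points="48.9208,18.6774 65.9233,18.6774 65.9233,65.3336 48.9208,65.3336" fill="none" stroke="#ff8800"/>
  <polygon points="103.0225,30.4422 69.7963,122.7008 6.5110,47.7967" fill="none" stroke="#000000"/>
</svg>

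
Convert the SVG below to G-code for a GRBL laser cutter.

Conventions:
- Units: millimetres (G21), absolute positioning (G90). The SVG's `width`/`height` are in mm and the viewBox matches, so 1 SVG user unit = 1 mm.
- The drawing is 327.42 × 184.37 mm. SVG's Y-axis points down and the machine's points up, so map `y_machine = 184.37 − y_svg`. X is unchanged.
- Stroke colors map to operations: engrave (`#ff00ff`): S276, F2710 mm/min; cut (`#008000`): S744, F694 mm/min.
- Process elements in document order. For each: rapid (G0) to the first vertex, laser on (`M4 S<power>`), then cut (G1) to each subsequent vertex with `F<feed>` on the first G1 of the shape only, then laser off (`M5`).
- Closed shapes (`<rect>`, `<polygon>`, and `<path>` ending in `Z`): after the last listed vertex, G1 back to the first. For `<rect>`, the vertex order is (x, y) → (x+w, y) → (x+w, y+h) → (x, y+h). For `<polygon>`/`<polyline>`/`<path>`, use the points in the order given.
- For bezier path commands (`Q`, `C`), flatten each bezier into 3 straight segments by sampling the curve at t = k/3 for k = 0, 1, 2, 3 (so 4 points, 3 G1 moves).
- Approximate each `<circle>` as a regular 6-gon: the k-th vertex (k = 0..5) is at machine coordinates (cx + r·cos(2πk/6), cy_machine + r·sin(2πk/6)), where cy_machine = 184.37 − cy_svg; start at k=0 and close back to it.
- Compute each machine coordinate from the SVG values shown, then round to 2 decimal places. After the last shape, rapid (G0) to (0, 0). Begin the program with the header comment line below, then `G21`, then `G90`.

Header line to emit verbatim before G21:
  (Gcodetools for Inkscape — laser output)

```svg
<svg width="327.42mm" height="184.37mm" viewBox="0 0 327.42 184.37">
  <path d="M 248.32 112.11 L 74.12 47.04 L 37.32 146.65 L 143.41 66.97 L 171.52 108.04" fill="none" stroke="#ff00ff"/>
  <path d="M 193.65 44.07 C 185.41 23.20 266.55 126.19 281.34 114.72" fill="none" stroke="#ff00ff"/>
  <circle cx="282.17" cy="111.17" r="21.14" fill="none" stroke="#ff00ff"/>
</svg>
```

(Gcodetools for Inkscape — laser output)
G21
G90
G0 X248.32 Y72.26
M4 S276
G1 X74.12 Y137.33 F2710
G1 X37.32 Y37.72
G1 X143.41 Y117.40
G1 X171.52 Y76.33
M5
G0 X193.65 Y140.30
M4 S276
G1 X209.44 Y128.71 F2710
G1 X250.20 Y87.51
G1 X281.34 Y69.65
M5
G0 X303.31 Y73.20
M4 S276
G1 X292.74 Y91.51 F2710
G1 X271.60 Y91.51
G1 X261.03 Y73.20
G1 X271.60 Y54.89
G1 X292.74 Y54.89
G1 X303.31 Y73.20
M5
G0 X0.00 Y0.00

Since the viewBox matches the mm dimensions, user units are millimetres directly. The only transform is the Y-flip y_m = 184.37 − y_svg.

Shape 1 is a open polyline drawn with `<path>`. Its stroke #ff00ff means engrave at S276, F2710. After flipping Y the toolpath is (248.32,72.26) → (74.12,137.33) → (37.32,37.72) → (143.41,117.40) → (171.52,76.33).

Shape 2 is a cubic bezier drawn with `<path>`. Its stroke #ff00ff means engrave at S276, F2710. After flipping Y the toolpath is (193.65,140.30) → (209.44,128.71) → (250.20,87.51) → (281.34,69.65).

Shape 3 is a circle drawn with `<circle>`. Its stroke #ff00ff means engrave at S276, F2710. After flipping Y the toolpath is (303.31,73.20) → (292.74,91.51) → (271.60,91.51) → (261.03,73.20) → (271.60,54.89) → (292.74,54.89) → (303.31,73.20), returning to the start.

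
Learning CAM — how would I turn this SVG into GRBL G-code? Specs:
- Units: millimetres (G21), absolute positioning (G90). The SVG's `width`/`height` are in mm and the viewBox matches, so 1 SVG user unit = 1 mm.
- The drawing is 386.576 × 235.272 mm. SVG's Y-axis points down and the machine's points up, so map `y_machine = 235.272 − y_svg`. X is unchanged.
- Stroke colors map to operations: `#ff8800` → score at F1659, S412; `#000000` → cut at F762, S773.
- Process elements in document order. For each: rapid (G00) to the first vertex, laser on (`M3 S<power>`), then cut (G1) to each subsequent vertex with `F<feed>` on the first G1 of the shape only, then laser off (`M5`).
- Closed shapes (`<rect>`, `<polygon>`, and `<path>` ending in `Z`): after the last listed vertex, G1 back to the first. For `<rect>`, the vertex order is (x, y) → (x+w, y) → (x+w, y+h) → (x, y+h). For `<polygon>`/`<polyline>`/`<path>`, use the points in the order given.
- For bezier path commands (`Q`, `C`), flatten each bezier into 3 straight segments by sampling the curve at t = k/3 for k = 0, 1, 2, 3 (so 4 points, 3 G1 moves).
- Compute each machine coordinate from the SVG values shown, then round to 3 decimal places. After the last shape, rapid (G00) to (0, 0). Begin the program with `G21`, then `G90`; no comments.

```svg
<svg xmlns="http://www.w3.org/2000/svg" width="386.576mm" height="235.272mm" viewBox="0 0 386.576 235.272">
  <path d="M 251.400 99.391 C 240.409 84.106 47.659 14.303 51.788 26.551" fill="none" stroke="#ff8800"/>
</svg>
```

Since the viewBox matches the mm dimensions, user units are millimetres directly. The only transform is the Y-flip y_m = 235.272 − y_svg.

Shape 1 is a cubic bezier drawn with `<path>`. Its stroke #ff8800 means score at S412, F1659. After flipping Y the toolpath is (251.400,135.881) → (193.846,164.281) → (99.262,198.677) → (51.788,208.721).

G21
G90
G00 X251.400 Y135.881
M3 S412
G1 X193.846 Y164.281 F1659
G1 X99.262 Y198.677
G1 X51.788 Y208.721
M5
G00 X0.000 Y0.000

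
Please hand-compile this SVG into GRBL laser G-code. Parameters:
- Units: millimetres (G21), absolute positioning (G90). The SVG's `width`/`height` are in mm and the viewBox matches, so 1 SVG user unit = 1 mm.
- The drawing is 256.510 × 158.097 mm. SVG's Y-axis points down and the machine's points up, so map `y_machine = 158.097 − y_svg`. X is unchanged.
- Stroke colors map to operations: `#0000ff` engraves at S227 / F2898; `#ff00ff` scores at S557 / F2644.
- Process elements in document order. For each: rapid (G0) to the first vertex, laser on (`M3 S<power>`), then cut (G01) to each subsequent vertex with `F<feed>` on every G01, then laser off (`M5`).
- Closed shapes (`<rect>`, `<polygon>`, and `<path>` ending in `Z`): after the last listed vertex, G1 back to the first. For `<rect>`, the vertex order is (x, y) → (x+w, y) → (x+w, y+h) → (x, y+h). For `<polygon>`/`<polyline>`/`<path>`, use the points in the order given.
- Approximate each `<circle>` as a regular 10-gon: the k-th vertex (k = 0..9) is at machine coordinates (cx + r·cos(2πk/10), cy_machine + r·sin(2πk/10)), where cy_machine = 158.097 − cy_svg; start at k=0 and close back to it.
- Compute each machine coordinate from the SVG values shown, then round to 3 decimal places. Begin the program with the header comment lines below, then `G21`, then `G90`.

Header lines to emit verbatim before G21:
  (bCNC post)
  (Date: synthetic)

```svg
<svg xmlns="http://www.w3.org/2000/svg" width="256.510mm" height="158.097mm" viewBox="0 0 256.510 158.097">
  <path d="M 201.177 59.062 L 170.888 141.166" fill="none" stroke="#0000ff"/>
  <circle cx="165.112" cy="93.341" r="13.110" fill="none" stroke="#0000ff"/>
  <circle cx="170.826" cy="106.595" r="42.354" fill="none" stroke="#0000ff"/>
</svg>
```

viewBox `0 0 256.510 158.097` with mm width/height → 1 unit = 1 mm. Flip: y_m = 158.097 − y_svg.

**Shape 1** — `<path>` line segment, stroke `#0000ff` → engrave (S227, F2898). Machine vertices: (201.177,99.035) → (170.888,16.931). Open path.

**Shape 2** — `<circle>` circle, stroke `#0000ff` → engrave (S227, F2898). Machine vertices: (178.222,64.756) → (175.718,72.462) → (169.163,77.224) → (161.061,77.224) → (154.506,72.462) → (152.002,64.756) → (154.506,57.050) → (161.061,52.288) → (169.163,52.288) → (175.718,57.050) → (178.222,64.756). Closed: final G1 returns to the first vertex.

**Shape 3** — `<circle>` circle, stroke `#0000ff` → engrave (S227, F2898). Machine vertices: (213.180,51.502) → (205.091,76.397) → (183.914,91.783) → (157.738,91.783) → (136.561,76.397) → (128.472,51.502) → (136.561,26.607) → (157.738,11.221) → (183.914,11.221) → (205.091,26.607) → (213.180,51.502). Closed: final G1 returns to the first vertex.

(bCNC post)
(Date: synthetic)
G21
G90
G0 X201.177 Y99.035
M3 S227
G01 X170.888 Y16.931 F2898
M5
G0 X178.222 Y64.756
M3 S227
G01 X175.718 Y72.462 F2898
G01 X169.163 Y77.224 F2898
G01 X161.061 Y77.224 F2898
G01 X154.506 Y72.462 F2898
G01 X152.002 Y64.756 F2898
G01 X154.506 Y57.050 F2898
G01 X161.061 Y52.288 F2898
G01 X169.163 Y52.288 F2898
G01 X175.718 Y57.050 F2898
G01 X178.222 Y64.756 F2898
M5
G0 X213.180 Y51.502
M3 S227
G01 X205.091 Y76.397 F2898
G01 X183.914 Y91.783 F2898
G01 X157.738 Y91.783 F2898
G01 X136.561 Y76.397 F2898
G01 X128.472 Y51.502 F2898
G01 X136.561 Y26.607 F2898
G01 X157.738 Y11.221 F2898
G01 X183.914 Y11.221 F2898
G01 X205.091 Y26.607 F2898
G01 X213.180 Y51.502 F2898
M5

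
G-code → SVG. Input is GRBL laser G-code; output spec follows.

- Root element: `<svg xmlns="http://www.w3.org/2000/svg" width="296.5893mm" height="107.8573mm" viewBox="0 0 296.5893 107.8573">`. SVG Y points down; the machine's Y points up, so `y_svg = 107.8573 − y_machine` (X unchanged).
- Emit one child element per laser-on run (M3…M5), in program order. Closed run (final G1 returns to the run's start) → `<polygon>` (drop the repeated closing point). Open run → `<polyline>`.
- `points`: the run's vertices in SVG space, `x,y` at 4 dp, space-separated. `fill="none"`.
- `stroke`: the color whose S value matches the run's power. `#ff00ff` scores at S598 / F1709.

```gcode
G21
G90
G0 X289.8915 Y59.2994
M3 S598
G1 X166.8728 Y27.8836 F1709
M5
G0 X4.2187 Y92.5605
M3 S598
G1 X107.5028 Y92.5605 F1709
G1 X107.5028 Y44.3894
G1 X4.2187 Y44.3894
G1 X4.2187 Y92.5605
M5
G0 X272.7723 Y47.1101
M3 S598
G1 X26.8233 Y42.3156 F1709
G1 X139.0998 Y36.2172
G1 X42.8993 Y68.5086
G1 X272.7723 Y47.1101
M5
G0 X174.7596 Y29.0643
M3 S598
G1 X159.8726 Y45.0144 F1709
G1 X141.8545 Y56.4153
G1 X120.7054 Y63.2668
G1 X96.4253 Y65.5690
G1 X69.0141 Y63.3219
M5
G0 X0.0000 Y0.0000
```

Each laser-on run becomes one SVG element. Flip Y back into SVG space with y_svg = 107.8573 − y_machine. Every run uses S598, so all elements get stroke `#ff00ff` (score).

Run 1: The run is open, so emit a `<polyline>` with points (Y-flipped): 289.8915,48.5579 166.8728,79.9737.

Run 2: The run returns to its start, so emit a `<polygon>` with points (Y-flipped): 4.2187,15.2968 107.5028,15.2968 107.5028,63.4679 4.2187,63.4679.

Run 3: The run returns to its start, so emit a `<polygon>` with points (Y-flipped): 272.7723,60.7472 26.8233,65.5417 139.0998,71.6401 42.8993,39.3487.

Run 4: The run is open, so emit a `<polyline>` with points (Y-flipped): 174.7596,78.7930 159.8726,62.8429 141.8545,51.4420 120.7054,44.5905 96.4253,42.2883 69.0141,44.5354.

<svg xmlns="http://www.w3.org/2000/svg" width="296.5893mm" height="107.8573mm" viewBox="0 0 296.5893 107.8573">
  <polyline points="289.8915,48.5579 166.8728,79.9737" fill="none" stroke="#ff00ff"/>
  <polygon points="4.2187,15.2968 107.5028,15.2968 107.5028,63.4679 4.2187,63.4679" fill="none" stroke="#ff00ff"/>
  <polygon points="272.7723,60.7472 26.8233,65.5417 139.0998,71.6401 42.8993,39.3487" fill="none" stroke="#ff00ff"/>
  <polyline points="174.7596,78.7930 159.8726,62.8429 141.8545,51.4420 120.7054,44.5905 96.4253,42.2883 69.0141,44.5354" fill="none" stroke="#ff00ff"/>
</svg>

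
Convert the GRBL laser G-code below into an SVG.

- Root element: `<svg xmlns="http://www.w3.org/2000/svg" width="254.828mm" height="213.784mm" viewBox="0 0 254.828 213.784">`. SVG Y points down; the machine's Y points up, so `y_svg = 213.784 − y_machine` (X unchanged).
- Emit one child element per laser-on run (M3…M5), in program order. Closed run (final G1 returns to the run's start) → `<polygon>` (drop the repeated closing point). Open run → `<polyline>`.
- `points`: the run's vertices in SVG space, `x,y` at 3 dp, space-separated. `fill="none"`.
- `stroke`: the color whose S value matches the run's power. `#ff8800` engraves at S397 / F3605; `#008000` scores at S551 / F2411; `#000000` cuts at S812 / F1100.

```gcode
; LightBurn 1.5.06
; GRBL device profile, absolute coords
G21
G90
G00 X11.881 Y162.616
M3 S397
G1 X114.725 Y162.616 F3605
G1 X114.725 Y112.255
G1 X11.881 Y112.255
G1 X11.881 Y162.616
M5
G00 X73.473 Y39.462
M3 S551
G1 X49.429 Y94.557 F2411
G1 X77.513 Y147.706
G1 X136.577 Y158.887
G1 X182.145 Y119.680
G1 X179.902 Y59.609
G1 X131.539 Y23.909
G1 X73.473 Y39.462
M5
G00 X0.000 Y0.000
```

<svg xmlns="http://www.w3.org/2000/svg" width="254.828mm" height="213.784mm" viewBox="0 0 254.828 213.784">
  <polygon points="11.881,51.168 114.725,51.168 114.725,101.529 11.881,101.529" fill="none" stroke="#ff8800"/>
  <polygon points="73.473,174.322 49.429,119.227 77.513,66.078 136.577,54.897 182.145,94.104 179.902,154.175 131.539,189.875" fill="none" stroke="#008000"/>
</svg>

y_svg = 213.784 − y_m.

[1] S397→`#ff8800` (engrave); closed run; points: 11.881,51.168 114.725,51.168 114.725,101.529 11.881,101.529

[2] S551→`#008000` (score); closed run; points: 73.473,174.322 49.429,119.227 77.513,66.078 136.577,54.897 182.145,94.104 179.902,154.175 131.539,189.875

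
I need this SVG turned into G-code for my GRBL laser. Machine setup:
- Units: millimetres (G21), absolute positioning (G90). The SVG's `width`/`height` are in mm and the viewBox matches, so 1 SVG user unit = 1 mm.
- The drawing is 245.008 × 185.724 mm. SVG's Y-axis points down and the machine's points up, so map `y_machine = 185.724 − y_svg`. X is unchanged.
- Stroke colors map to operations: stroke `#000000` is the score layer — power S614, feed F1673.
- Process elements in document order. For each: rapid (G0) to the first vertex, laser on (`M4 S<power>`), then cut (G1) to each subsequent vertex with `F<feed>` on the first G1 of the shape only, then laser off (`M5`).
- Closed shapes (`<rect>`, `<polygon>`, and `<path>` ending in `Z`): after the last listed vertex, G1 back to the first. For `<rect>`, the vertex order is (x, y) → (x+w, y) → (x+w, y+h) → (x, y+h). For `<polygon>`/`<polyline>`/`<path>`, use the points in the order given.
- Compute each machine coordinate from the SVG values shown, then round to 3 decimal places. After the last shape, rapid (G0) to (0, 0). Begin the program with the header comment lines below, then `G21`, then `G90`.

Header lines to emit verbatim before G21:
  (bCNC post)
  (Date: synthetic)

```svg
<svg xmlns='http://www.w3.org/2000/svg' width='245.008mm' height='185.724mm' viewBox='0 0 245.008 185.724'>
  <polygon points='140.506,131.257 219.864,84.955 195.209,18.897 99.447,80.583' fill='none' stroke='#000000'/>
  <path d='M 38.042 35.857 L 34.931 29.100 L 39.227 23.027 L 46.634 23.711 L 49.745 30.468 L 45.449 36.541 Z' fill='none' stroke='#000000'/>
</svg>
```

viewBox `0 0 245.008 185.724` with mm width/height → 1 unit = 1 mm. Flip: y_m = 185.724 − y_svg.

**Shape 1** — `<polygon>` closed polygon, stroke `#000000` → score (S614, F1673). Machine vertices: (140.506,54.467) → (219.864,100.769) → (195.209,166.827) → (99.447,105.141) → (140.506,54.467). Closed: final G1 returns to the first vertex.

**Shape 2** — `<path>` regular polygon, stroke `#000000` → score (S614, F1673). Machine vertices: (38.042,149.867) → (34.931,156.624) → (39.227,162.697) → (46.634,162.013) → (49.745,155.256) → (45.449,149.183) → (38.042,149.867). Closed: final G1 returns to the first vertex.

(bCNC post)
(Date: synthetic)
G21
G90
G0 X140.506 Y54.467
M4 S614
G1 X219.864 Y100.769 F1673
G1 X195.209 Y166.827
G1 X99.447 Y105.141
G1 X140.506 Y54.467
M5
G0 X38.042 Y149.867
M4 S614
G1 X34.931 Y156.624 F1673
G1 X39.227 Y162.697
G1 X46.634 Y162.013
G1 X49.745 Y155.256
G1 X45.449 Y149.183
G1 X38.042 Y149.867
M5
G0 X0.000 Y0.000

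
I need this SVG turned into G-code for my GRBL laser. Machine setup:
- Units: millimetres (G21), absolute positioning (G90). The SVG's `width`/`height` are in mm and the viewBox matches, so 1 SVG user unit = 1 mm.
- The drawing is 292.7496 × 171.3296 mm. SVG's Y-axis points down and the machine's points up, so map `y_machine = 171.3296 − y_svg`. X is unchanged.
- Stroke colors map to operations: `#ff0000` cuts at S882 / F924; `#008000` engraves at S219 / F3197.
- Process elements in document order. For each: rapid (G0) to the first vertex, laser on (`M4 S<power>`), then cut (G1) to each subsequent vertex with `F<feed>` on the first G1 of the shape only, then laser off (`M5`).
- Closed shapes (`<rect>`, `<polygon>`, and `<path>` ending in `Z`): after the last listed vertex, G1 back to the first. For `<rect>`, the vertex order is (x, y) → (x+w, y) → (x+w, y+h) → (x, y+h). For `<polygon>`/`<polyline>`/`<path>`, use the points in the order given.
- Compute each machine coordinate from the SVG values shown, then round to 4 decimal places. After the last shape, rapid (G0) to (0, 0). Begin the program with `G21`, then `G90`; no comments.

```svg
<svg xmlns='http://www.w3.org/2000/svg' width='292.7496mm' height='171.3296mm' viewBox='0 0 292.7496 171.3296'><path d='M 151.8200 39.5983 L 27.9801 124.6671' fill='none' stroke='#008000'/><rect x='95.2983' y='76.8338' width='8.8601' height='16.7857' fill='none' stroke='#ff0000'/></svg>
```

Since the viewBox matches the mm dimensions, user units are millimetres directly. The only transform is the Y-flip y_m = 171.3296 − y_svg.

Shape 1 is a line segment drawn with `<path>`. Its stroke #008000 means engrave at S219, F3197. After flipping Y the toolpath is (151.8200,131.7313) → (27.9801,46.6625).

Shape 2 is a rectangle drawn with `<rect>`. Its stroke #ff0000 means cut at S882, F924. After flipping Y the toolpath is (95.2983,94.4958) → (104.1584,94.4958) → (104.1584,77.7101) → (95.2983,77.7101) → (95.2983,94.4958), returning to the start.

G21
G90
G0 X151.8200 Y131.7313
M4 S219
G1 X27.9801 Y46.6625 F3197
M5
G0 X95.2983 Y94.4958
M4 S882
G1 X104.1584 Y94.4958 F924
G1 X104.1584 Y77.7101
G1 X95.2983 Y77.7101
G1 X95.2983 Y94.4958
M5
G0 X0.0000 Y0.0000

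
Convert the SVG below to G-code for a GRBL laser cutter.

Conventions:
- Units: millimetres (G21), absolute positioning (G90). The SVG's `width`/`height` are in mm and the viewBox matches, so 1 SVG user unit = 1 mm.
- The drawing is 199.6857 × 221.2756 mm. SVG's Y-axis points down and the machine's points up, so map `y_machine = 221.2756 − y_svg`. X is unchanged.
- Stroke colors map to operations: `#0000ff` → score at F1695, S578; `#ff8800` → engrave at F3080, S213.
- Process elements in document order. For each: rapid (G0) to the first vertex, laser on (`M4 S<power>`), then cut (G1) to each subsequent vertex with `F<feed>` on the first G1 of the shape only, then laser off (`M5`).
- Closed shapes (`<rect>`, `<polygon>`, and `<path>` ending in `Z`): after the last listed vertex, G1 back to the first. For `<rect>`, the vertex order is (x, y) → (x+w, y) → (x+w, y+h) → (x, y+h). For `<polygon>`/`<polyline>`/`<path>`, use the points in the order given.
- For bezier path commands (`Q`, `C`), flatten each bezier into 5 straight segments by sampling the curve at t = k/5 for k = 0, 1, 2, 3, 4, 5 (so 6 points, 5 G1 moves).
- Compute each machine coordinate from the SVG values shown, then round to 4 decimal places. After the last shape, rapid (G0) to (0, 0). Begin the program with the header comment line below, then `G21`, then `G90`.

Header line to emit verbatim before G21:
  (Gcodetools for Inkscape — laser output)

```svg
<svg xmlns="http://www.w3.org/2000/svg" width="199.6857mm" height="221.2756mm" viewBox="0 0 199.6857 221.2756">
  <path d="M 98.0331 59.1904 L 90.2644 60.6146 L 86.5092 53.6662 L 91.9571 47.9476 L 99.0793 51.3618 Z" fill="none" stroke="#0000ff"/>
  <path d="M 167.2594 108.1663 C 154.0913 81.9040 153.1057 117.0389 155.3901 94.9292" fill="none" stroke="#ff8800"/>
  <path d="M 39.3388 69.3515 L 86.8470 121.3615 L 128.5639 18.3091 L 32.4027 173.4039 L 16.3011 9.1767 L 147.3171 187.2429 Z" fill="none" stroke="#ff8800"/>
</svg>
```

viewBox `0 0 199.6857 221.2756` with mm width/height → 1 unit = 1 mm. Flip: y_m = 221.2756 − y_svg.

**Shape 1** — `<path>` regular polygon, stroke `#0000ff` → score (S578, F1695). Machine vertices: (98.0331,162.0852) → (90.2644,160.6610) → (86.5092,167.6094) → (91.9571,173.3280) → (99.0793,169.9138) → (98.0331,162.0852). Closed: final G1 returns to the first vertex.

**Shape 2** — `<path>` cubic bezier, stroke `#ff8800` → engrave (S213, F3080). Control points (SVG): P0=(167.2594,108.1663), P1=(154.0913,81.9040), P2=(153.1057,117.0389), P3=(155.3901,94.9292); sampled at t=k/5. Machine vertices: (167.2594,113.1093) → (160.7491,122.4482) → (156.7349,122.7465) → (154.7888,119.6991) → (154.4832,119.0008) → (155.3901,126.3464). Open path.

**Shape 3** — `<path>` closed polygon, stroke `#ff8800` → engrave (S213, F3080). Machine vertices: (39.3388,151.9241) → (86.8470,99.9141) → (128.5639,202.9665) → (32.4027,47.8717) → (16.3011,212.0989) → (147.3171,34.0327) → (39.3388,151.9241). Closed: final G1 returns to the first vertex.

(Gcodetools for Inkscape — laser output)
G21
G90
G0 X98.0331 Y162.0852
M4 S578
G1 X90.2644 Y160.6610 F1695
G1 X86.5092 Y167.6094
G1 X91.9571 Y173.3280
G1 X99.0793 Y169.9138
G1 X98.0331 Y162.0852
M5
G0 X167.2594 Y113.1093
M4 S213
G1 X160.7491 Y122.4482 F3080
G1 X156.7349 Y122.7465
G1 X154.7888 Y119.6991
G1 X154.4832 Y119.0008
G1 X155.3901 Y126.3464
M5
G0 X39.3388 Y151.9241
M4 S213
G1 X86.8470 Y99.9141 F3080
G1 X128.5639 Y202.9665
G1 X32.4027 Y47.8717
G1 X16.3011 Y212.0989
G1 X147.3171 Y34.0327
G1 X39.3388 Y151.9241
M5
G0 X0.0000 Y0.0000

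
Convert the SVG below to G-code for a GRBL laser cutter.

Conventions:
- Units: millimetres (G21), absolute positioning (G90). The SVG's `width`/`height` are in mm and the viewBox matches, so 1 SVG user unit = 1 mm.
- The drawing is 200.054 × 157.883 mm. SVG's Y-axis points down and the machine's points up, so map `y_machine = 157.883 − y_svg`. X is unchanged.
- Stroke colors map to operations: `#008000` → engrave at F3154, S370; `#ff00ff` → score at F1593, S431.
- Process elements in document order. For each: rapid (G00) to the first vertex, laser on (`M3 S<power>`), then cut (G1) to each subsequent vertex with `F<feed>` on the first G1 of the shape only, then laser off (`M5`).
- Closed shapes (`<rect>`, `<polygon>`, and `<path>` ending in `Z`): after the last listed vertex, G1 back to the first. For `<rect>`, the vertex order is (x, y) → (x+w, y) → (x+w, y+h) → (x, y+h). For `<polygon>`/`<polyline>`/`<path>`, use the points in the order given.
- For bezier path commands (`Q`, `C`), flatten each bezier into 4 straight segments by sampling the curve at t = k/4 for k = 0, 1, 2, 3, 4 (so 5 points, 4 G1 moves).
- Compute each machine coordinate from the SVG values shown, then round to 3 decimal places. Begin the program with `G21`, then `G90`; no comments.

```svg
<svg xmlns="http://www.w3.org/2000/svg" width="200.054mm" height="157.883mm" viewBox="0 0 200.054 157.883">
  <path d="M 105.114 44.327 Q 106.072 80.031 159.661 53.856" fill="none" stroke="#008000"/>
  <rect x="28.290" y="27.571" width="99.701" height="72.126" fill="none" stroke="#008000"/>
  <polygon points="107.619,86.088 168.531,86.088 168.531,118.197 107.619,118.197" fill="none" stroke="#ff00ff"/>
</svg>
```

G21
G90
G00 X105.114 Y113.556
M3 S370
G1 X108.882 Y99.571 F3154
G1 X119.230 Y93.322
G1 X136.156 Y94.807
G1 X159.661 Y104.027
M5
G00 X28.290 Y130.312
M3 S370
G1 X127.991 Y130.312 F3154
G1 X127.991 Y58.186
G1 X28.290 Y58.186
G1 X28.290 Y130.312
M5
G00 X107.619 Y71.795
M3 S431
G1 X168.531 Y71.795 F1593
G1 X168.531 Y39.686
G1 X107.619 Y39.686
G1 X107.619 Y71.795
M5

1 u = 1 mm; y_m = 157.883 − y.

[1] `<path>` quadratic bezier, #008000→engrave S370 F3154: (105.114,113.556) → (108.882,99.571) → (119.230,93.322) → (136.156,94.807) → (159.661,104.027)

[2] `<rect>` rectangle, #008000→engrave S370 F3154: (28.290,130.312) → (127.991,130.312) → (127.991,58.186) → (28.290,58.186) → (28.290,130.312) (closed)

[3] `<polygon>` rectangle, #ff00ff→score S431 F1593: (107.619,71.795) → (168.531,71.795) → (168.531,39.686) → (107.619,39.686) → (107.619,71.795) (closed)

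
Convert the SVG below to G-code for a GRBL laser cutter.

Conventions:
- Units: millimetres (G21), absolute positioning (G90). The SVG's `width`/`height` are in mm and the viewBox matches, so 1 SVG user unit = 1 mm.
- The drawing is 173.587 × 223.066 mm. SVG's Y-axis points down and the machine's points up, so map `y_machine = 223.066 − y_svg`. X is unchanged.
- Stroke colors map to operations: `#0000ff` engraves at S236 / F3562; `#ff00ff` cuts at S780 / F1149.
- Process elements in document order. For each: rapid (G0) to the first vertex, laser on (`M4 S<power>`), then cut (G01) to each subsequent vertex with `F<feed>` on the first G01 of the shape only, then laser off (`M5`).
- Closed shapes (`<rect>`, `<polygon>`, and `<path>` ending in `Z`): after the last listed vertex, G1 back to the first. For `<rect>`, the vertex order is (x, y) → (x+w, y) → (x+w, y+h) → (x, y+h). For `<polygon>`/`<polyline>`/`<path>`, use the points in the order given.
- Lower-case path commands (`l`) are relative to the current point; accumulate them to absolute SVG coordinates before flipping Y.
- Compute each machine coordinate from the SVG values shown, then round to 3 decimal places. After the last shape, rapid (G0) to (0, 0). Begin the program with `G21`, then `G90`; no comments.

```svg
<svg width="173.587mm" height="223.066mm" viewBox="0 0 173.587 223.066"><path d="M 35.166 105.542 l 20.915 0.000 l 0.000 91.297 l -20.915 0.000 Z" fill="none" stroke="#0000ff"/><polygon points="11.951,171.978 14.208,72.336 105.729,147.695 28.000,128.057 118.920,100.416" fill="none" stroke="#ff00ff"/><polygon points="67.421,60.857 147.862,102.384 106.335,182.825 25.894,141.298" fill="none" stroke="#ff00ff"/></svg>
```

viewBox `0 0 173.587 223.066` with mm width/height → 1 unit = 1 mm. Flip: y_m = 223.066 − y_svg.

**Shape 1** — `<path>` rectangle, stroke `#0000ff` → engrave (S236, F3562). Machine vertices: (35.166,117.524) → (56.081,117.524) → (56.081,26.227) → (35.166,26.227) → (35.166,117.524). Closed: final G1 returns to the first vertex.

**Shape 2** — `<polygon>` closed polygon, stroke `#ff00ff` → cut (S780, F1149). Machine vertices: (11.951,51.088) → (14.208,150.730) → (105.729,75.371) → (28.000,95.009) → (118.920,122.650) → (11.951,51.088). Closed: final G1 returns to the first vertex.

**Shape 3** — `<polygon>` regular polygon, stroke `#ff00ff` → cut (S780, F1149). Machine vertices: (67.421,162.209) → (147.862,120.682) → (106.335,40.241) → (25.894,81.768) → (67.421,162.209). Closed: final G1 returns to the first vertex.

G21
G90
G0 X35.166 Y117.524
M4 S236
G01 X56.081 Y117.524 F3562
G01 X56.081 Y26.227
G01 X35.166 Y26.227
G01 X35.166 Y117.524
M5
G0 X11.951 Y51.088
M4 S780
G01 X14.208 Y150.730 F1149
G01 X105.729 Y75.371
G01 X28.000 Y95.009
G01 X118.920 Y122.650
G01 X11.951 Y51.088
M5
G0 X67.421 Y162.209
M4 S780
G01 X147.862 Y120.682 F1149
G01 X106.335 Y40.241
G01 X25.894 Y81.768
G01 X67.421 Y162.209
M5
G0 X0.000 Y0.000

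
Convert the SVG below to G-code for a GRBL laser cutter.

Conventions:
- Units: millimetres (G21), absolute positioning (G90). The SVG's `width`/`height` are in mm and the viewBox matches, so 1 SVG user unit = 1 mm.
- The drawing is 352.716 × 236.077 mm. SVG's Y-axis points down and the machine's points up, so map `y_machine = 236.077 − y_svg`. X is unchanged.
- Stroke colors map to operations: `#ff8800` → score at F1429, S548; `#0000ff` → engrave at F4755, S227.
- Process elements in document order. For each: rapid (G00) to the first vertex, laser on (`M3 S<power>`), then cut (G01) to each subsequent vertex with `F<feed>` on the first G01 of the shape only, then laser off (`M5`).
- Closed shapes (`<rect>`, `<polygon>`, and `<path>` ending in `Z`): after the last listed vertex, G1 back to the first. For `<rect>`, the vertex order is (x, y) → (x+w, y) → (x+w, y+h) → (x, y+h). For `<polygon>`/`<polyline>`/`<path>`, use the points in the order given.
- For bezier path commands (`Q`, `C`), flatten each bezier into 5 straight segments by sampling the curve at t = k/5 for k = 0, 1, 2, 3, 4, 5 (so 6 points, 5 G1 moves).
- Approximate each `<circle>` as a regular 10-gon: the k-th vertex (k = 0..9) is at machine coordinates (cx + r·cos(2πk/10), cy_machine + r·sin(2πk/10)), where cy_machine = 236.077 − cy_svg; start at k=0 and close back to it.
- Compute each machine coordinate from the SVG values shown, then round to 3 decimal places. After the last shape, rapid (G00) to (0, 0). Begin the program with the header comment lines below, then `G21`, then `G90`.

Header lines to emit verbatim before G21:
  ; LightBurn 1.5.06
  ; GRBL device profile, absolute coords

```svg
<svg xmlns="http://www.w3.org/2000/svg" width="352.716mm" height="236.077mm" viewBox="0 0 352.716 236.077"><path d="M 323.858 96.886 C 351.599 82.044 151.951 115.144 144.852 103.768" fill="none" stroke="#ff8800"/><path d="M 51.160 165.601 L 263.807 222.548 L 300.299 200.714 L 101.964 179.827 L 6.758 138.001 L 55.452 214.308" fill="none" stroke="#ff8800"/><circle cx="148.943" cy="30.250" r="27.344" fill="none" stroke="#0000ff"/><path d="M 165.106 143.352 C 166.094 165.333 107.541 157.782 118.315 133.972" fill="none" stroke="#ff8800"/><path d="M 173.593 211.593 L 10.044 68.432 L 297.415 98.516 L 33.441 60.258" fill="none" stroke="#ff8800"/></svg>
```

; LightBurn 1.5.06
; GRBL device profile, absolute coords
G21
G90
G00 X323.858 Y139.191
M3 S548
G01 X316.575 Y143.083 F1429
G01 X274.877 Y139.904
G01 X218.918 Y134.092
G01 X168.858 Y130.081
G01 X144.852 Y132.309
M5
G00 X51.160 Y70.476
M3 S548
G01 X263.807 Y13.529 F1429
G01 X300.299 Y35.363
G01 X101.964 Y56.250
G01 X6.758 Y98.076
G01 X55.452 Y21.769
M5
G00 X176.287 Y205.827
M3 S227
G01 X171.065 Y221.899 F4755
G01 X157.393 Y231.833
G01 X140.493 Y231.833
G01 X126.821 Y221.899
G01 X121.599 Y205.827
G01 X126.821 Y189.755
G01 X140.493 Y179.821
G01 X157.393 Y179.821
G01 X171.065 Y189.755
G01 X176.287 Y205.827
M5
G00 X165.106 Y92.725
M3 S548
G01 X159.585 Y82.974 F1429
G01 X145.959 Y79.674
G01 X130.416 Y82.187
G01 X119.139 Y89.876
G01 X118.315 Y102.105
M5
G00 X173.593 Y24.484
M3 S548
G01 X10.044 Y167.645 F1429
G01 X297.415 Y137.561
G01 X33.441 Y175.819
M5
G00 X0.000 Y0.000

Since the viewBox matches the mm dimensions, user units are millimetres directly. The only transform is the Y-flip y_m = 236.077 − y_svg.

Shape 1 is a cubic bezier drawn with `<path>`. Its stroke #ff8800 means score at S548, F1429. After flipping Y the toolpath is (323.858,139.191) → (316.575,143.083) → (274.877,139.904) → (218.918,134.092) → (168.858,130.081) → (144.852,132.309).

Shape 2 is a open polyline drawn with `<path>`. Its stroke #ff8800 means score at S548, F1429. After flipping Y the toolpath is (51.160,70.476) → (263.807,13.529) → (300.299,35.363) → (101.964,56.250) → (6.758,98.076) → (55.452,21.769).

Shape 3 is a circle drawn with `<circle>`. Its stroke #0000ff means engrave at S227, F4755. After flipping Y the toolpath is (176.287,205.827) → (171.065,221.899) → (157.393,231.833) → (140.493,231.833) → (126.821,221.899) → (121.599,205.827) → (126.821,189.755) → (140.493,179.821) → (157.393,179.821) → (171.065,189.755) → (176.287,205.827), returning to the start.

Shape 4 is a cubic bezier drawn with `<path>`. Its stroke #ff8800 means score at S548, F1429. After flipping Y the toolpath is (165.106,92.725) → (159.585,82.974) → (145.959,79.674) → (130.416,82.187) → (119.139,89.876) → (118.315,102.105).

Shape 5 is a open polyline drawn with `<path>`. Its stroke #ff8800 means score at S548, F1429. After flipping Y the toolpath is (173.593,24.484) → (10.044,167.645) → (297.415,137.561) → (33.441,175.819).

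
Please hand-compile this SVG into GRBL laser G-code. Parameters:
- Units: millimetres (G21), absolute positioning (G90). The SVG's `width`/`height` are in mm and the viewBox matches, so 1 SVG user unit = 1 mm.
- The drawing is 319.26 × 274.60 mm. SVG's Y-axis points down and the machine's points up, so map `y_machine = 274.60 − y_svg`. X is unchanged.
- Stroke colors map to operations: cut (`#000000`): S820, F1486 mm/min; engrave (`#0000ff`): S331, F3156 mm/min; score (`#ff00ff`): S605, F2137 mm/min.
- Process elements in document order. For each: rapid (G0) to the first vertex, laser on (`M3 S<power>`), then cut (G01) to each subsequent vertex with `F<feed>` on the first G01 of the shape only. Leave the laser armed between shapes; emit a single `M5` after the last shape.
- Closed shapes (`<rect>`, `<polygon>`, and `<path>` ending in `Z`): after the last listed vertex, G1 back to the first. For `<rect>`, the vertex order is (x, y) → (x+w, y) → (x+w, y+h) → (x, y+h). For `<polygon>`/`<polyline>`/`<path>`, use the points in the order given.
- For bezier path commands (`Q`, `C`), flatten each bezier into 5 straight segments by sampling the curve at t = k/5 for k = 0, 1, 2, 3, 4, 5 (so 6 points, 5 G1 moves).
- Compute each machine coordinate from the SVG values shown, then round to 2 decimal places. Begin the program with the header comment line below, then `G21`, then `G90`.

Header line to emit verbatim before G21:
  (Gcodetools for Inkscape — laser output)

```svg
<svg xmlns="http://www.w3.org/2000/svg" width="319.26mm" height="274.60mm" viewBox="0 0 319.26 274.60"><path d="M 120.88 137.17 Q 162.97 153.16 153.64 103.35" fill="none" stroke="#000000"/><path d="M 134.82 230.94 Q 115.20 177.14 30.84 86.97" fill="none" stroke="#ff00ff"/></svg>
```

(Gcodetools for Inkscape — laser output)
G21
G90
G0 X120.88 Y137.43
M3 S820
G01 X135.66 Y133.67 F1486
G01 X146.32 Y135.17
G01 X152.88 Y141.93
G01 X155.32 Y153.96
G01 X153.64 Y171.25
G0 X134.82 Y43.66
M3 S605
G01 X124.38 Y66.63 F2137
G01 X108.77 Y92.52
G01 X87.97 Y121.31
G01 X61.99 Y153.02
G01 X30.84 Y187.63
M5

Since the viewBox matches the mm dimensions, user units are millimetres directly. The only transform is the Y-flip y_m = 274.60 − y_svg.

Shape 1 is a quadratic bezier drawn with `<path>`. Its stroke #000000 means cut at S820, F1486. After flipping Y the toolpath is (120.88,137.43) → (135.66,133.67) → (146.32,135.17) → (152.88,141.93) → (155.32,153.96) → (153.64,171.25).

Shape 2 is a quadratic bezier drawn with `<path>`. Its stroke #ff00ff means score at S605, F2137. After flipping Y the toolpath is (134.82,43.66) → (124.38,66.63) → (108.77,92.52) → (87.97,121.31) → (61.99,153.02) → (30.84,187.63).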